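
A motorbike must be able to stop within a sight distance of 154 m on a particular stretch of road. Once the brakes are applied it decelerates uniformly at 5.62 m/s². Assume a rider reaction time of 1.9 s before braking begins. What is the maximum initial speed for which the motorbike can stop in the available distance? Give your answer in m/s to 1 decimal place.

Maximum speed ≈ 32.3 m/s

Stopping distance: v·t_r + v²/(2a) = 154 with t_r = 1.9 s and a = 5.620 m/s².
So v² + 21.356 v − 1730.96 = 0.
Positive root: v = −a·t_r + √((a·t_r)² + 2a·d) = −10.678 + √(114.020 + 1730.96) = 32.2752 m/s.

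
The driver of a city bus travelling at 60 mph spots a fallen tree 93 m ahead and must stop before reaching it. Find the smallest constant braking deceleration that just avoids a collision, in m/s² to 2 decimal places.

Required deceleration ≈ 3.87 m/s²

60 mph × 0.44704 = 26.8224 m/s.
v² = 2a·d ⇒ a = v²/(2d) = 26.8224² / (2 × 93.000) = 719.441 / 186.000 = 3.8680 m/s².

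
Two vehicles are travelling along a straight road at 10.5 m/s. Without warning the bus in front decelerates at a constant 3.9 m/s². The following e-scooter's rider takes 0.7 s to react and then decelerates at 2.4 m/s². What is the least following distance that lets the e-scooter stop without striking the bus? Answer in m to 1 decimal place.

Minimum gap ≈ 16.2 m

Leader travels v²/(2a_L) = 110.250 / 7.800 = 14.135 m before stopping.
Follower covers v·t_r = 10.5000 × 0.7 = 7.350 m while reacting, then v²/(2a_F) = 110.250 / 4.800 = 22.969 m while braking, for a total of 7.350 + 22.969 = 30.319 m.
Since a_F ≤ a_L and the follower starts braking later, the follower is never slower than the leader, so the closest approach is when both have stopped.
Minimum gap = 30.319 − 14.135 = 16.184 m.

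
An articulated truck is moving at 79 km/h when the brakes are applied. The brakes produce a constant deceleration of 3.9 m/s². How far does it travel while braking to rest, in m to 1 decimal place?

Braking distance ≈ 61.7 m

79 km/h ÷ 3.6 = 21.9444 m/s.
Braking distance = v²/(2a) = 21.9444² / (2 × 3.900) = 481.557 / 7.800 = 61.738 m.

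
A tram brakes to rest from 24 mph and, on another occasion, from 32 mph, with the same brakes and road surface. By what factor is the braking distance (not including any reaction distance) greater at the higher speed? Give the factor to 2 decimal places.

Factor ≈ 1.78

Braking distance d = v²/(2a), so with a fixed, d ∝ v².
Factor = (32/24)² = 1.3333² = 1.7777.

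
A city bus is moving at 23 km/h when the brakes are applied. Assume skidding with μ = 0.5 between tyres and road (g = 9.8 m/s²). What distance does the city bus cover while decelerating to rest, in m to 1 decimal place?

Braking distance ≈ 4.2 m

23 km/h ÷ 3.6 = 6.3889 m/s.
a = μg = 0.5 × 9.8 = 4.900 m/s².
Braking distance = v²/(2a) = 6.3889² / (2 × 4.900) = 40.818 / 9.800 = 4.165 m.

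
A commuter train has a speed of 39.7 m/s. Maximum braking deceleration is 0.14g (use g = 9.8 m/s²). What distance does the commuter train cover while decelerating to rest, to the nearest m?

Braking distance ≈ 574 m

a = 0.14 × 9.8 = 1.372 m/s².
Braking distance = v²/(2a) = 39.7000² / (2 × 1.372) = 1576.090 / 2.744 = 574.377 m.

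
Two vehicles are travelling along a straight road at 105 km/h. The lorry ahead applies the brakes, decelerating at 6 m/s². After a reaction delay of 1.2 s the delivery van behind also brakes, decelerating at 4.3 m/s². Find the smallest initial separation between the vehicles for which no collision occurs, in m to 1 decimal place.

Minimum gap ≈ 63.0 m

105 km/h ÷ 3.6 = 29.1667 m/s.
Leader travels v²/(2a_L) = 850.696 / 12.000 = 70.891 m before stopping.
Follower covers v·t_r = 29.1667 × 1.2 = 35.000 m while reacting, then v²/(2a_F) = 850.696 / 8.600 = 98.918 m while braking, for a total of 35.000 + 98.918 = 133.918 m.
Since a_F ≤ a_L and the follower starts braking later, the follower is never slower than the leader, so the closest approach is when both have stopped.
Minimum gap = 133.918 − 70.891 = 63.027 m.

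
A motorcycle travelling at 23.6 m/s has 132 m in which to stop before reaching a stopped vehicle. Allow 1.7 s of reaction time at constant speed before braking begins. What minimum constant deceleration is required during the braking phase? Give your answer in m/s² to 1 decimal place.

Distance covered during reaction = 23.6000 × 1.7 = 40.120 m.
Distance available for braking: 132 − 40.120 = 91.880 m.
v² = 2a·d ⇒ a = v²/(2d) = 23.6000² / (2 × 91.880) = 556.960 / 183.760 = 3.0309 m/s².

Required deceleration ≈ 3.0 m/s²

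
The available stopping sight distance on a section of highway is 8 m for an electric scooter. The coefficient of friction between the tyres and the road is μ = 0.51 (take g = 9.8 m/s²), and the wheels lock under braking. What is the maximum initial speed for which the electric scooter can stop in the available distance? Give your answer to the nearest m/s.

a = μg = 0.51 × 9.8 = 4.998 m/s².
v²/(2a) = d ⇒ v = √(2 × 4.998 × 8) = √79.97 = 8.9426 m/s.

Maximum speed ≈ 9 m/s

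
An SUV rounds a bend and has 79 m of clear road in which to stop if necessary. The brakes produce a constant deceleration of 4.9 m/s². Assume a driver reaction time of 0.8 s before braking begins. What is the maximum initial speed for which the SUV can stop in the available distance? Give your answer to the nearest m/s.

Stopping distance: v·t_r + v²/(2a) = 79 with t_r = 0.8 s and a = 4.900 m/s².
So v² + 7.840 v − 774.20 = 0.
Positive root: v = −a·t_r + √((a·t_r)² + 2a·d) = −3.920 + √(15.366 + 774.20) = 24.1792 m/s.

Maximum speed ≈ 24 m/s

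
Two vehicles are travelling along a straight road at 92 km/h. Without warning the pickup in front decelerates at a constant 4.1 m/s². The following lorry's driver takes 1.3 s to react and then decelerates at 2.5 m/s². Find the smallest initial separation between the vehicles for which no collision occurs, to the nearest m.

Minimum gap ≈ 84 m

92 km/h ÷ 3.6 = 25.5556 m/s.
Leader travels v²/(2a_L) = 653.089 / 8.200 = 79.645 m before stopping.
Follower covers v·t_r = 25.5556 × 1.3 = 33.222 m while reacting, then v²/(2a_F) = 653.089 / 5.000 = 130.618 m while braking, for a total of 33.222 + 130.618 = 163.840 m.
Since a_F ≤ a_L and the follower starts braking later, the follower is never slower than the leader, so the closest approach is when both have stopped.
Minimum gap = 163.840 − 79.645 = 84.195 m.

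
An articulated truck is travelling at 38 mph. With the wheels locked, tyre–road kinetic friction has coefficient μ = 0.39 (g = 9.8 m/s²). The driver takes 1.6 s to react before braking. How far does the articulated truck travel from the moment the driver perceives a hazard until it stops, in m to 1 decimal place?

38 mph × 0.44704 = 16.9875 m/s.
a = μg = 0.39 × 9.8 = 3.822 m/s².
Reaction distance = v·t_r = 16.9875 × 1.6 = 27.180 m.
Braking distance = v²/(2a) = 16.9875² / (2 × 3.822) = 288.575 / 7.644 = 37.752 m.
Total = 27.180 + 37.752 = 64.932 m.

Total stopping distance ≈ 64.9 m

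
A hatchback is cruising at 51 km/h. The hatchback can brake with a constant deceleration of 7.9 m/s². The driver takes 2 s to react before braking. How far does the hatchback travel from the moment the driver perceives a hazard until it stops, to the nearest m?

Total stopping distance ≈ 41 m

51 km/h ÷ 3.6 = 14.1667 m/s.
Reaction distance = v·t_r = 14.1667 × 2 = 28.333 m.
Braking distance = v²/(2a) = 14.1667² / (2 × 7.900) = 200.695 / 15.800 = 12.702 m.
Total = 28.333 + 12.702 = 41.035 m.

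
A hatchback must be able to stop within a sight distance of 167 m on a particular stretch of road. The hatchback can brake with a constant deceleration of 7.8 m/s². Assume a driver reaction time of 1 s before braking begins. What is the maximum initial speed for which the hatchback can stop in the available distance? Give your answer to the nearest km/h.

Stopping distance: v·t_r + v²/(2a) = 167 with t_r = 1 s and a = 7.800 m/s².
So v² + 15.600 v − 2605.20 = 0.
Positive root: v = −a·t_r + √((a·t_r)² + 2a·d) = −7.800 + √(60.840 + 2605.20) = 43.8337 m/s.
43.8337 m/s × 3.6 = 157.801 km/h.

Maximum speed ≈ 158 km/h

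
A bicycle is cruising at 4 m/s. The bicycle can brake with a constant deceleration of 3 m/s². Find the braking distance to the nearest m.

Braking distance ≈ 3 m

Braking distance = v²/(2a) = 4.0000² / (2 × 3.000) = 16.000 / 6.000 = 2.667 m.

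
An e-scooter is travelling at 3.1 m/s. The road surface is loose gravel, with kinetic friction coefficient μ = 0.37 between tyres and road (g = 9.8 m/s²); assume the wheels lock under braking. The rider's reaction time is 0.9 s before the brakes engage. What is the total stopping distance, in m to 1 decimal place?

a = μg = 0.37 × 9.8 = 3.626 m/s².
Reaction distance = v·t_r = 3.1000 × 0.9 = 2.790 m.
Braking distance = v²/(2a) = 3.1000² / (2 × 3.626) = 9.610 / 7.252 = 1.325 m.
Total = 2.790 + 1.325 = 4.115 m.

Total stopping distance ≈ 4.1 m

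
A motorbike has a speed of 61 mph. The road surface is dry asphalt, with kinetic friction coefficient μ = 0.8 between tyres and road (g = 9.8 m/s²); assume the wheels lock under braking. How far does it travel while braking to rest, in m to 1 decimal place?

Braking distance ≈ 47.4 m

61 mph × 0.44704 = 27.2694 m/s.
a = μg = 0.8 × 9.8 = 7.840 m/s².
Braking distance = v²/(2a) = 27.2694² / (2 × 7.840) = 743.620 / 15.680 = 47.425 m.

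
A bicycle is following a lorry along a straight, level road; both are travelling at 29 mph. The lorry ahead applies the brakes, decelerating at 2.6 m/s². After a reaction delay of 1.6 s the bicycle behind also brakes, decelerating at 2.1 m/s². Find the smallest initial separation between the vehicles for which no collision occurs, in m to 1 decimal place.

Minimum gap ≈ 28.4 m

29 mph × 0.44704 = 12.9642 m/s.
Leader travels v²/(2a_L) = 168.070 / 5.200 = 32.321 m before stopping.
Follower covers v·t_r = 12.9642 × 1.6 = 20.743 m while reacting, then v²/(2a_F) = 168.070 / 4.200 = 40.017 m while braking, for a total of 20.743 + 40.017 = 60.760 m.
Since a_F ≤ a_L and the follower starts braking later, the follower is never slower than the leader, so the closest approach is when both have stopped.
Minimum gap = 60.760 − 32.321 = 28.439 m.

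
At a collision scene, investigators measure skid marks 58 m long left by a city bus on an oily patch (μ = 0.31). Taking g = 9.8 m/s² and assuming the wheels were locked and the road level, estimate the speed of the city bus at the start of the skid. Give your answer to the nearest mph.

Deceleration a = μg = 0.31 × 9.8 = 3.038 m/s².
v = √(2a·d) = √(2 × 3.038 × 58) = √352.408 = 18.7725 m/s.
= 18.7725 ÷ 0.44704 = 41.993 mph.

Initial speed ≈ 42 mph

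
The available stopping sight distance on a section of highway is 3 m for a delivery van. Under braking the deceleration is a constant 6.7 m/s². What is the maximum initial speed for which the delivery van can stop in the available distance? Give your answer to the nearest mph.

Maximum speed ≈ 14 mph

v²/(2a) = d ⇒ v = √(2 × 6.700 × 3) = √40.20 = 6.3403 m/s.
6.3403 m/s ÷ 0.44704 = 14.183 mph.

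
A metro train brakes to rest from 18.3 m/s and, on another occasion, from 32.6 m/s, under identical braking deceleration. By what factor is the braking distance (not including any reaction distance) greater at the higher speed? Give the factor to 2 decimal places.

Factor ≈ 3.17

Braking distance d = v²/(2a), so with a fixed, d ∝ v².
Factor = (32.6/18.3)² = 1.7814² = 3.1734.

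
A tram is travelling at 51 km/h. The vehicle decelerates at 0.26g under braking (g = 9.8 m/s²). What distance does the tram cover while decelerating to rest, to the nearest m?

Braking distance ≈ 39 m

51 km/h ÷ 3.6 = 14.1667 m/s.
a = 0.26 × 9.8 = 2.548 m/s².
Braking distance = v²/(2a) = 14.1667² / (2 × 2.548) = 200.695 / 5.096 = 39.383 m.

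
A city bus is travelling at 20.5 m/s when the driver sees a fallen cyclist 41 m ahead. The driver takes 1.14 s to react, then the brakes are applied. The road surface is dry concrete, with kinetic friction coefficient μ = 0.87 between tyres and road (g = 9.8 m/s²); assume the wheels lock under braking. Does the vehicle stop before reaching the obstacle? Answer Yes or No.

a = μg = 0.87 × 9.8 = 8.526 m/s².
Reaction distance = 20.5000 × 1.14 = 23.370 m.
Braking distance = v²/(2a) = 420.250 / 17.052 = 24.645 m.
Total stopping distance = 23.370 + 24.645 = 48.015 m, vs 41 m available — it cannot stop in time and overshoots by 48.015 − 41 = 7.015 m.

No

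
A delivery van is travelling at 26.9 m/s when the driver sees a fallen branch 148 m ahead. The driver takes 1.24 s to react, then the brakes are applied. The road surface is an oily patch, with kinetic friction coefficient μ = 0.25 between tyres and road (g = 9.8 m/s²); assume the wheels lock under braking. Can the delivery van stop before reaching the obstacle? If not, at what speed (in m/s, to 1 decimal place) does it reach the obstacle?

a = μg = 0.25 × 9.8 = 2.450 m/s².
Reaction distance = 26.9000 × 1.24 = 33.356 m.
Braking distance needed to stop: v²/(2a) = 723.610 / 4.900 = 147.676 m, so total needed = 33.356 + 147.676 = 181.032 m > 148 m — it cannot stop.
Distance remaining when braking begins: 148 − 33.356 = 114.644 m.
v² = v₀² − 2a·d = 723.610 − 2 × 2.450 × 114.644 = 161.854 m²/s².
v = √161.854 = 12.722 m/s.

No — it strikes the obstacle at 12.7 m/s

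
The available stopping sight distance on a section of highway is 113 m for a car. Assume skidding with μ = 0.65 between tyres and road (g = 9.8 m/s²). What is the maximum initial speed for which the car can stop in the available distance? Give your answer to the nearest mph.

a = μg = 0.65 × 9.8 = 6.370 m/s².
v²/(2a) = d ⇒ v = √(2 × 6.370 × 113) = √1439.62 = 37.9423 m/s.
37.9423 m/s ÷ 0.44704 = 84.875 mph.

Maximum speed ≈ 85 mph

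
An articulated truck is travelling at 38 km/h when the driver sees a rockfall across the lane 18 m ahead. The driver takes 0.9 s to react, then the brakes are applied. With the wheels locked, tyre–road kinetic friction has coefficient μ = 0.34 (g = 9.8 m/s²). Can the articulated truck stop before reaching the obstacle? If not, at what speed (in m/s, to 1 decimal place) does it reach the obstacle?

38 km/h ÷ 3.6 = 10.5556 m/s.
a = μg = 0.34 × 9.8 = 3.332 m/s².
Reaction distance = 10.5556 × 0.9 = 9.500 m.
Braking distance needed to stop: v²/(2a) = 111.421 / 6.664 = 16.720 m, so total needed = 9.500 + 16.720 = 26.220 m > 18 m — it cannot stop.
Distance remaining when braking begins: 18 − 9.500 = 8.500 m.
v² = v₀² − 2a·d = 111.421 − 2 × 3.332 × 8.500 = 54.777 m²/s².
v = √54.777 = 7.401 m/s.

No — it strikes the obstacle at 7.4 m/s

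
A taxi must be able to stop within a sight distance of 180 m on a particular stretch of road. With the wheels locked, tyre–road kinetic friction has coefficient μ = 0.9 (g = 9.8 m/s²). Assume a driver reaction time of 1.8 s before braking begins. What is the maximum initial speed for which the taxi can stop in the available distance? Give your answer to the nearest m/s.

Maximum speed ≈ 43 m/s

a = μg = 0.9 × 9.8 = 8.820 m/s².
Stopping distance: v·t_r + v²/(2a) = 180 with t_r = 1.8 s and a = 8.820 m/s².
So v² + 31.752 v − 3175.20 = 0.
Positive root: v = −a·t_r + √((a·t_r)² + 2a·d) = −15.876 + √(252.047 + 3175.20) = 42.6667 m/s.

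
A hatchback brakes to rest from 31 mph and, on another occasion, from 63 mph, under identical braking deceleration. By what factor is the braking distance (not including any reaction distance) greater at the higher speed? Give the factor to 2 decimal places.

Braking distance d = v²/(2a), so with a fixed, d ∝ v².
Factor = (63/31)² = 2.0323² = 4.1302.

Factor ≈ 4.13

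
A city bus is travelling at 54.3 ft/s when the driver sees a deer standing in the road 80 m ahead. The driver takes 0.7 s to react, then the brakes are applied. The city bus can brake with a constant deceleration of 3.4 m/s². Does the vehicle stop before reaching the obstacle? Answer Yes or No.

54.3 ft/s × 0.3048 = 16.5506 m/s.
Reaction distance = 16.5506 × 0.7 = 11.585 m.
Braking distance = v²/(2a) = 273.922 / 6.800 = 40.283 m.
Total stopping distance = 11.585 + 40.283 = 51.868 m, vs 80 m available — it stops with 80 − 51.868 = 28.132 m to spare.

Yes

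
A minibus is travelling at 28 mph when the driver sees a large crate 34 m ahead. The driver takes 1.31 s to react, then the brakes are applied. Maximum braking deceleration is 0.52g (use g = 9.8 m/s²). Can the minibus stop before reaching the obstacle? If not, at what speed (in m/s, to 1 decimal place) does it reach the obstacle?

28 mph × 0.44704 = 12.5171 m/s.
a = 0.52 × 9.8 = 5.096 m/s².
Reaction distance = 12.5171 × 1.31 = 16.397 m.
Braking distance = v²/(2a) = 156.678 / 10.192 = 15.373 m.
Total stopping distance = 16.397 + 15.373 = 31.770 m, vs 34 m available — it stops with 34 − 31.770 = 2.230 m to spare.

Yes — it stops about 2.2 m short of the obstacle, so it never reaches it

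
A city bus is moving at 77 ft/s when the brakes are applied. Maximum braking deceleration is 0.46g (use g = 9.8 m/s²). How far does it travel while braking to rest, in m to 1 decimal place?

Braking distance ≈ 61.1 m

77 ft/s × 0.3048 = 23.4696 m/s.
a = 0.46 × 9.8 = 4.508 m/s².
Braking distance = v²/(2a) = 23.4696² / (2 × 4.508) = 550.822 / 9.016 = 61.094 m.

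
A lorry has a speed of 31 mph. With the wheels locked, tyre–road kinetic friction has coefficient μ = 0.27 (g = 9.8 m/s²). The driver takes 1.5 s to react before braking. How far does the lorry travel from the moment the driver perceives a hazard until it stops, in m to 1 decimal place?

Total stopping distance ≈ 57.1 m

31 mph × 0.44704 = 13.8582 m/s.
a = μg = 0.27 × 9.8 = 2.646 m/s².
Reaction distance = v·t_r = 13.8582 × 1.5 = 20.787 m.
Braking distance = v²/(2a) = 13.8582² / (2 × 2.646) = 192.050 / 5.292 = 36.291 m.
Total = 20.787 + 36.291 = 57.078 m.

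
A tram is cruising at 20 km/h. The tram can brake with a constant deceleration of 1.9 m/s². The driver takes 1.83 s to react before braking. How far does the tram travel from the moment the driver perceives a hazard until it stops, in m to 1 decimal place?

20 km/h ÷ 3.6 = 5.5556 m/s.
Reaction distance = v·t_r = 5.5556 × 1.83 = 10.167 m.
Braking distance = v²/(2a) = 5.5556² / (2 × 1.900) = 30.865 / 3.800 = 8.122 m.
Total = 10.167 + 8.122 = 18.289 m.

Total stopping distance ≈ 18.3 m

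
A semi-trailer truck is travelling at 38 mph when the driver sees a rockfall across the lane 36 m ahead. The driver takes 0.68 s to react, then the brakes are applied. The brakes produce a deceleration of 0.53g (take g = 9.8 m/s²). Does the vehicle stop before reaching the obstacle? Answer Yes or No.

38 mph × 0.44704 = 16.9875 m/s.
a = 0.53 × 9.8 = 5.194 m/s².
Reaction distance = 16.9875 × 0.68 = 11.552 m.
Braking distance = v²/(2a) = 288.575 / 10.388 = 27.780 m.
Total stopping distance = 11.552 + 27.780 = 39.332 m, vs 36 m available — it cannot stop in time and overshoots by 39.332 − 36 = 3.332 m.

No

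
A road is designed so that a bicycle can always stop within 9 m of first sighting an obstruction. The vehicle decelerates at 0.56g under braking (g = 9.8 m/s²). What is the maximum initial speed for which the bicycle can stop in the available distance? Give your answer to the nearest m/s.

a = 0.56 × 9.8 = 5.488 m/s².
v²/(2a) = d ⇒ v = √(2 × 5.488 × 9) = √98.78 = 9.9388 m/s.

Maximum speed ≈ 10 m/s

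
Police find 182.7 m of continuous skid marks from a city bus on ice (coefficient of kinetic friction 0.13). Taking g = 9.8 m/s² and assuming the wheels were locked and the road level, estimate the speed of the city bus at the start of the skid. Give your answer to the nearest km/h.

Deceleration a = μg = 0.13 × 9.8 = 1.274 m/s².
v = √(2a·d) = √(2 × 1.274 × 182.7) = √465.520 = 21.5759 m/s.
= 21.5759 × 3.6 = 77.673 km/h.

Initial speed ≈ 78 km/h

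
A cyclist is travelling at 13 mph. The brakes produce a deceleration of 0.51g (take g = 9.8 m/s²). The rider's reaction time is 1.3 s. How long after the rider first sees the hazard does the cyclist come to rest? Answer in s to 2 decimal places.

Total time ≈ 2.46 s

13 mph × 0.44704 = 5.8115 m/s.
a = 0.51 × 9.8 = 4.998 m/s².
Braking time = v/a = 5.8115 / 4.998 = 1.163 s.
Total = 1.3 + 1.163 = 2.463 s.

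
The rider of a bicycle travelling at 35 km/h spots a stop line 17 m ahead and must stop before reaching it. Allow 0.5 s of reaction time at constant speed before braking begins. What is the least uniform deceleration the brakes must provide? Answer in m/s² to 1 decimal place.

35 km/h ÷ 3.6 = 9.7222 m/s.
Distance covered during reaction = 9.7222 × 0.5 = 4.861 m.
Distance available for braking: 17 − 4.861 = 12.139 m.
v² = 2a·d ⇒ a = v²/(2d) = 9.7222² / (2 × 12.139) = 94.521 / 24.278 = 3.8933 m/s².

Required deceleration ≈ 3.9 m/s²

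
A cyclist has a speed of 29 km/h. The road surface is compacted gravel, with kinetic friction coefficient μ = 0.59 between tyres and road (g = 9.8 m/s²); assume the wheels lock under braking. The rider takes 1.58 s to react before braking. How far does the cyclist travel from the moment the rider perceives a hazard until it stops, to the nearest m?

29 km/h ÷ 3.6 = 8.0556 m/s.
a = μg = 0.59 × 9.8 = 5.782 m/s².
Reaction distance = v·t_r = 8.0556 × 1.58 = 12.728 m.
Braking distance = v²/(2a) = 8.0556² / (2 × 5.782) = 64.893 / 11.564 = 5.612 m.
Total = 12.728 + 5.612 = 18.340 m.

Total stopping distance ≈ 18 m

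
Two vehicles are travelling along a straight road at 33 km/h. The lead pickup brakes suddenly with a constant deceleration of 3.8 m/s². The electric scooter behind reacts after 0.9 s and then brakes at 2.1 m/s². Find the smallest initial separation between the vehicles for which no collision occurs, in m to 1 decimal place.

33 km/h ÷ 3.6 = 9.1667 m/s.
Leader travels v²/(2a_L) = 84.028 / 7.600 = 11.056 m before stopping.
Follower covers v·t_r = 9.1667 × 0.9 = 8.250 m while reacting, then v²/(2a_F) = 84.028 / 4.200 = 20.007 m while braking, for a total of 8.250 + 20.007 = 28.257 m.
Since a_F ≤ a_L and the follower starts braking later, the follower is never slower than the leader, so the closest approach is when both have stopped.
Minimum gap = 28.257 − 11.056 = 17.201 m.

Minimum gap ≈ 17.2 m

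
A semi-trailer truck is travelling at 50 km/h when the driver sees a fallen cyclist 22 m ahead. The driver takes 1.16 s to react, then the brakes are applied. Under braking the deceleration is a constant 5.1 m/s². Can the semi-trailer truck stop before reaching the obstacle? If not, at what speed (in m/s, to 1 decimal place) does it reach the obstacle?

No — it strikes the obstacle at 11.5 m/s

50 km/h ÷ 3.6 = 13.8889 m/s.
Reaction distance = 13.8889 × 1.16 = 16.111 m.
Braking distance needed to stop: v²/(2a) = 192.902 / 10.200 = 18.912 m, so total needed = 16.111 + 18.912 = 35.023 m > 22 m — it cannot stop.
Distance remaining when braking begins: 22 − 16.111 = 5.889 m.
v² = v₀² − 2a·d = 192.902 − 2 × 5.100 × 5.889 = 132.834 m²/s².
v = √132.834 = 11.525 m/s.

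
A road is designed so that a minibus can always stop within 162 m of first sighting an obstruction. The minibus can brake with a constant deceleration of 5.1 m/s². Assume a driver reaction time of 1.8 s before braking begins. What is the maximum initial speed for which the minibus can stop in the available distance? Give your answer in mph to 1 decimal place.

Maximum speed ≈ 72.7 mph

Stopping distance: v·t_r + v²/(2a) = 162 with t_r = 1.8 s and a = 5.100 m/s².
So v² + 18.360 v − 1652.40 = 0.
Positive root: v = −a·t_r + √((a·t_r)² + 2a·d) = −9.180 + √(84.272 + 1652.40) = 32.4934 m/s.
32.4934 m/s ÷ 0.44704 = 72.686 mph.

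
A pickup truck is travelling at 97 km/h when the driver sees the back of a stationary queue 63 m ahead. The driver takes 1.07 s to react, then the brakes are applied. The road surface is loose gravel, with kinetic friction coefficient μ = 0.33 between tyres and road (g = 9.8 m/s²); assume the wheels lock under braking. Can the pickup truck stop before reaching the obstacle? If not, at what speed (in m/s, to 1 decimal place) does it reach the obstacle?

No — it strikes the obstacle at 22.5 m/s

97 km/h ÷ 3.6 = 26.9444 m/s.
a = μg = 0.33 × 9.8 = 3.234 m/s².
Reaction distance = 26.9444 × 1.07 = 28.831 m.
Braking distance needed to stop: v²/(2a) = 726.001 / 6.468 = 112.245 m, so total needed = 28.831 + 112.245 = 141.076 m > 63 m — it cannot stop.
Distance remaining when braking begins: 63 − 28.831 = 34.169 m.
v² = v₀² − 2a·d = 726.001 − 2 × 3.234 × 34.169 = 504.996 m²/s².
v = √504.996 = 22.472 m/s.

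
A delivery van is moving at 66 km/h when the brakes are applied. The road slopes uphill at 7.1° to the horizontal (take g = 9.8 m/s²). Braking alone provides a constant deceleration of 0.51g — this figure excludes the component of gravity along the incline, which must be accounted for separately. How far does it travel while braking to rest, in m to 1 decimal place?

Braking distance ≈ 27.1 m

66 km/h ÷ 3.6 = 18.3333 m/s.
a = 0.51 × 9.8 = 4.998 m/s².
Gravity along the uphill slope adds to the braking deceleration: a_eff = 4.998 + 9.8·sin 7.1° = 4.998 + 1.211 = 6.209 m/s².
Braking distance = v²/(2a) = 18.3333² / (2 × 6.209) = 336.110 / 12.418 = 27.066 m.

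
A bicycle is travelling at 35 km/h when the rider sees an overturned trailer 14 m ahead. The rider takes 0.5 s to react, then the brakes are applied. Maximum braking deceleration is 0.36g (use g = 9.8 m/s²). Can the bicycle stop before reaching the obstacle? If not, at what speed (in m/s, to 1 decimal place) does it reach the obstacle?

No — it strikes the obstacle at 5.5 m/s

35 km/h ÷ 3.6 = 9.7222 m/s.
a = 0.36 × 9.8 = 3.528 m/s².
Reaction distance = 9.7222 × 0.5 = 4.861 m.
Braking distance needed to stop: v²/(2a) = 94.521 / 7.056 = 13.396 m, so total needed = 4.861 + 13.396 = 18.257 m > 14 m — it cannot stop.
Distance remaining when braking begins: 14 − 4.861 = 9.139 m.
v² = v₀² − 2a·d = 94.521 − 2 × 3.528 × 9.139 = 30.036 m²/s².
v = √30.036 = 5.481 m/s.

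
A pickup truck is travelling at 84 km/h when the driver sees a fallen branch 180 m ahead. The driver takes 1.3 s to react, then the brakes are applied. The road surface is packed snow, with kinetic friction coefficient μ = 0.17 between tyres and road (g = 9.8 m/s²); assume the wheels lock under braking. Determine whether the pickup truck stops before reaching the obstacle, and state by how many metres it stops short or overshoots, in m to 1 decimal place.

No — it overshoots by 13.7 m

84 km/h ÷ 3.6 = 23.3333 m/s.
a = μg = 0.17 × 9.8 = 1.666 m/s².
Reaction distance = 23.3333 × 1.3 = 30.333 m.
Braking distance = v²/(2a) = 544.443 / 3.332 = 163.398 m.
Total stopping distance = 30.333 + 163.398 = 193.731 m, vs 180 m available — it cannot stop in time and overshoots by 193.731 − 180 = 13.731 m.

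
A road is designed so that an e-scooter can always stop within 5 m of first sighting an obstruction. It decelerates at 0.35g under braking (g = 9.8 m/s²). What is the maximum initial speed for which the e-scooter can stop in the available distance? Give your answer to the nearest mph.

Maximum speed ≈ 13 mph

a = 0.35 × 9.8 = 3.430 m/s².
v²/(2a) = d ⇒ v = √(2 × 3.430 × 5) = √34.30 = 5.8566 m/s.
5.8566 m/s ÷ 0.44704 = 13.101 mph.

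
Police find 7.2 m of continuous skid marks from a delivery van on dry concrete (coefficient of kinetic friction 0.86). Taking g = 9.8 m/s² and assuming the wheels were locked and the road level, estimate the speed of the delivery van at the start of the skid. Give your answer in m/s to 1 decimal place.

Initial speed ≈ 11.0 m/s

Deceleration a = μg = 0.86 × 9.8 = 8.428 m/s².
v = √(2a·d) = √(2 × 8.428 × 7.2) = √121.363 = 11.0165 m/s.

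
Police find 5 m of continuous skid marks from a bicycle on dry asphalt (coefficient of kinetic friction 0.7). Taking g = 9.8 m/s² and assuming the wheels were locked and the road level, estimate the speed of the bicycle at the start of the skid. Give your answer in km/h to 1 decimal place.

Initial speed ≈ 29.8 km/h

Deceleration a = μg = 0.7 × 9.8 = 6.860 m/s².
v = √(2a·d) = √(2 × 6.860 × 5) = √68.600 = 8.2825 m/s.
= 8.2825 × 3.6 = 29.817 km/h.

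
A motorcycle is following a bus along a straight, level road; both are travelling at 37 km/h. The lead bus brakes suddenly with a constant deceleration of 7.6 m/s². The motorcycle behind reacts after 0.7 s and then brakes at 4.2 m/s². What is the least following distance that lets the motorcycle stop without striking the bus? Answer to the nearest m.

37 km/h ÷ 3.6 = 10.2778 m/s.
Leader travels v²/(2a_L) = 105.633 / 15.200 = 6.950 m before stopping.
Follower covers v·t_r = 10.2778 × 0.7 = 7.194 m while reacting, then v²/(2a_F) = 105.633 / 8.400 = 12.575 m while braking, for a total of 7.194 + 12.575 = 19.769 m.
Since a_F ≤ a_L and the follower starts braking later, the follower is never slower than the leader, so the closest approach is when both have stopped.
Minimum gap = 19.769 − 6.950 = 12.819 m.

Minimum gap ≈ 13 m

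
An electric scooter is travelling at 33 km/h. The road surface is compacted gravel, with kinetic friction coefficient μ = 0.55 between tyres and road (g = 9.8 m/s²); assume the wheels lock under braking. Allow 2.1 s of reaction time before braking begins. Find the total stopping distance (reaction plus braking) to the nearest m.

33 km/h ÷ 3.6 = 9.1667 m/s.
a = μg = 0.55 × 9.8 = 5.390 m/s².
Reaction distance = v·t_r = 9.1667 × 2.1 = 19.250 m.
Braking distance = v²/(2a) = 9.1667² / (2 × 5.390) = 84.028 / 10.780 = 7.795 m.
Total = 19.250 + 7.795 = 27.045 m.

Total stopping distance ≈ 27 m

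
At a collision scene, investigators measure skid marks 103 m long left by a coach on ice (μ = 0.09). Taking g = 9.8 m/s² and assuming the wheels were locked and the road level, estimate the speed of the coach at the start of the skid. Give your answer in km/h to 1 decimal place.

Initial speed ≈ 48.5 km/h

Deceleration a = μg = 0.09 × 9.8 = 0.882 m/s².
v = √(2a·d) = √(2 × 0.882 × 103) = √181.692 = 13.4793 m/s.
= 13.4793 × 3.6 = 48.525 km/h.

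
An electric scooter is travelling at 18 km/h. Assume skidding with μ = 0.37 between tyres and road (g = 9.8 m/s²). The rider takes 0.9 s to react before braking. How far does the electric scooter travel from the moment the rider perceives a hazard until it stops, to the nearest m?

18 km/h ÷ 3.6 = 5.0000 m/s.
a = μg = 0.37 × 9.8 = 3.626 m/s².
Reaction distance = v·t_r = 5.0000 × 0.9 = 4.500 m.
Braking distance = v²/(2a) = 5.0000² / (2 × 3.626) = 25.000 / 7.252 = 3.447 m.
Total = 4.500 + 3.447 = 7.947 m.

Total stopping distance ≈ 8 m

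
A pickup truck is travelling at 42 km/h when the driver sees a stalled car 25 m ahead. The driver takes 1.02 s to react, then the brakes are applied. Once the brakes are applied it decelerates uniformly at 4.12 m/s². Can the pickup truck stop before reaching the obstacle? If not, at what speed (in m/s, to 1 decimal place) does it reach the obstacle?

42 km/h ÷ 3.6 = 11.6667 m/s.
Reaction distance = 11.6667 × 1.02 = 11.900 m.
Braking distance needed to stop: v²/(2a) = 136.112 / 8.240 = 16.518 m, so total needed = 11.900 + 16.518 = 28.418 m > 25 m — it cannot stop.
Distance remaining when braking begins: 25 − 11.900 = 13.100 m.
v² = v₀² − 2a·d = 136.112 − 2 × 4.120 × 13.100 = 28.168 m²/s².
v = √28.168 = 5.307 m/s.

No — it strikes the obstacle at 5.3 m/s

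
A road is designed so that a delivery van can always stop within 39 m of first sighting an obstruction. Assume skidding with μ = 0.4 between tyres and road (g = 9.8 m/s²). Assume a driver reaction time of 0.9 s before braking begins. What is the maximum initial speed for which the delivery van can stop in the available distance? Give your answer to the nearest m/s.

a = μg = 0.4 × 9.8 = 3.920 m/s².
Stopping distance: v·t_r + v²/(2a) = 39 with t_r = 0.9 s and a = 3.920 m/s².
So v² + 7.056 v − 305.76 = 0.
Positive root: v = −a·t_r + √((a·t_r)² + 2a·d) = −3.528 + √(12.447 + 305.76) = 14.3104 m/s.

Maximum speed ≈ 14 m/s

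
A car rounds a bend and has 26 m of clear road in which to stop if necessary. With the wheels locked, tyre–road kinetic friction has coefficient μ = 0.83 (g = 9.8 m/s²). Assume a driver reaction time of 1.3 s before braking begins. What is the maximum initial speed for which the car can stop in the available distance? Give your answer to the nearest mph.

a = μg = 0.83 × 9.8 = 8.134 m/s².
Stopping distance: v·t_r + v²/(2a) = 26 with t_r = 1.3 s and a = 8.134 m/s².
So v² + 21.148 v − 422.97 = 0.
Positive root: v = −a·t_r + √((a·t_r)² + 2a·d) = −10.574 + √(111.809 + 422.97) = 12.5513 m/s.
12.5513 m/s ÷ 0.44704 = 28.076 mph.

Maximum speed ≈ 28 mph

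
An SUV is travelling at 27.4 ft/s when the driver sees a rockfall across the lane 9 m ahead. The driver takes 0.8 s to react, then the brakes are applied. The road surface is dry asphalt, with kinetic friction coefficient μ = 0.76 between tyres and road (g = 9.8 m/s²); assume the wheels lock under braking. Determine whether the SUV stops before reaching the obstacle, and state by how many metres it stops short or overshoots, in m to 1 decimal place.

No — it overshoots by 2.4 m

27.4 ft/s × 0.3048 = 8.3515 m/s.
a = μg = 0.76 × 9.8 = 7.448 m/s².
Reaction distance = 8.3515 × 0.8 = 6.681 m.
Braking distance = v²/(2a) = 69.748 / 14.896 = 4.682 m.
Total stopping distance = 6.681 + 4.682 = 11.363 m, vs 9 m available — it cannot stop in time and overshoots by 11.363 − 9 = 2.363 m.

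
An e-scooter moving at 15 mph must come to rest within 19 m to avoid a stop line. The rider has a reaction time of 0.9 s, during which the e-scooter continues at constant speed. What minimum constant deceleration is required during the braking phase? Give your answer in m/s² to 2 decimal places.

15 mph × 0.44704 = 6.7056 m/s.
Distance covered during reaction = 6.7056 × 0.9 = 6.035 m.
Distance available for braking: 19 − 6.035 = 12.965 m.
v² = 2a·d ⇒ a = v²/(2d) = 6.7056² / (2 × 12.965) = 44.965 / 25.930 = 1.7341 m/s².

Required deceleration ≈ 1.73 m/s²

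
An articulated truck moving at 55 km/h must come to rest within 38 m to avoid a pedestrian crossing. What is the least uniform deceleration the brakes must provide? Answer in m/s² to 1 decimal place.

Required deceleration ≈ 3.1 m/s²

55 km/h ÷ 3.6 = 15.2778 m/s.
v² = 2a·d ⇒ a = v²/(2d) = 15.2778² / (2 × 38.000) = 233.411 / 76.000 = 3.0712 m/s².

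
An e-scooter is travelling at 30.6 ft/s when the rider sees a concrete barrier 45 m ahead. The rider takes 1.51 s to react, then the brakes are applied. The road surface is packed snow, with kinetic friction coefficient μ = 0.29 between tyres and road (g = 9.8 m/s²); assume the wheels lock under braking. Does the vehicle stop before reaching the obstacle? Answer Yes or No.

Yes

30.6 ft/s × 0.3048 = 9.3269 m/s.
a = μg = 0.29 × 9.8 = 2.842 m/s².
Reaction distance = 9.3269 × 1.51 = 14.084 m.
Braking distance = v²/(2a) = 86.991 / 5.684 = 15.305 m.
Total stopping distance = 14.084 + 15.305 = 29.389 m, vs 45 m available — it stops with 45 − 29.389 = 15.611 m to spare.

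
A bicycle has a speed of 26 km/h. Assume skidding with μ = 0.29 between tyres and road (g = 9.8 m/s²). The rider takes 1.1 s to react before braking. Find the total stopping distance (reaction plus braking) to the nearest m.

26 km/h ÷ 3.6 = 7.2222 m/s.
a = μg = 0.29 × 9.8 = 2.842 m/s².
Reaction distance = v·t_r = 7.2222 × 1.1 = 7.944 m.
Braking distance = v²/(2a) = 7.2222² / (2 × 2.842) = 52.160 / 5.684 = 9.177 m.
Total = 7.944 + 9.177 = 17.121 m.

Total stopping distance ≈ 17 m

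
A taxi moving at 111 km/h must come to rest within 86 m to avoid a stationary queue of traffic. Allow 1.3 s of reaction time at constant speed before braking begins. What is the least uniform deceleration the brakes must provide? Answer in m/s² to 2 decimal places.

Required deceleration ≈ 10.35 m/s²

111 km/h ÷ 3.6 = 30.8333 m/s.
Distance covered during reaction = 30.8333 × 1.3 = 40.083 m.
Distance available for braking: 86 − 40.083 = 45.917 m.
v² = 2a·d ⇒ a = v²/(2d) = 30.8333² / (2 × 45.917) = 950.692 / 91.834 = 10.3523 m/s².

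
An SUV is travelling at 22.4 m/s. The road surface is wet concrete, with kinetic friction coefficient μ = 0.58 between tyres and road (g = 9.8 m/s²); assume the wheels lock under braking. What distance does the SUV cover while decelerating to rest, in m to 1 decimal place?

a = μg = 0.58 × 9.8 = 5.684 m/s².
Braking distance = v²/(2a) = 22.4000² / (2 × 5.684) = 501.760 / 11.368 = 44.138 m.

Braking distance ≈ 44.1 m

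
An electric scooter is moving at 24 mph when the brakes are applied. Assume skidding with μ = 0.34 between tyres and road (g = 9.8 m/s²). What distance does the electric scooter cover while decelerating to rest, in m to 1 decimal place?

24 mph × 0.44704 = 10.7290 m/s.
a = μg = 0.34 × 9.8 = 3.332 m/s².
Braking distance = v²/(2a) = 10.7290² / (2 × 3.332) = 115.111 / 6.664 = 17.274 m.

Braking distance ≈ 17.3 m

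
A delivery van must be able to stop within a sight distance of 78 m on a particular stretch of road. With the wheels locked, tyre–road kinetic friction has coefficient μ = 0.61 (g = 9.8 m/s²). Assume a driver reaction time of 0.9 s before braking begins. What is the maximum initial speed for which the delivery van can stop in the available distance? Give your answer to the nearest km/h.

a = μg = 0.61 × 9.8 = 5.978 m/s².
Stopping distance: v·t_r + v²/(2a) = 78 with t_r = 0.9 s and a = 5.978 m/s².
So v² + 10.760 v − 932.57 = 0.
Positive root: v = −a·t_r + √((a·t_r)² + 2a·d) = −5.380 + √(28.944 + 932.57) = 25.6283 m/s.
25.6283 m/s × 3.6 = 92.262 km/h.

Maximum speed ≈ 92 km/h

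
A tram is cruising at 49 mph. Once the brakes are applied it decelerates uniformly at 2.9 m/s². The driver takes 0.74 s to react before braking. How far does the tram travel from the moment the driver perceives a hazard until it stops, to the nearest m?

49 mph × 0.44704 = 21.9050 m/s.
Reaction distance = v·t_r = 21.9050 × 0.74 = 16.210 m.
Braking distance = v²/(2a) = 21.9050² / (2 × 2.900) = 479.829 / 5.800 = 82.729 m.
Total = 16.210 + 82.729 = 98.939 m.

Total stopping distance ≈ 99 m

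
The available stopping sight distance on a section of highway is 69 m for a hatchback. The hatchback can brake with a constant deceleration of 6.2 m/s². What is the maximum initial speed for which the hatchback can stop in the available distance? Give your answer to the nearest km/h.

Maximum speed ≈ 105 km/h

v²/(2a) = d ⇒ v = √(2 × 6.200 × 69) = √855.60 = 29.2506 m/s.
29.2506 m/s × 3.6 = 105.302 km/h.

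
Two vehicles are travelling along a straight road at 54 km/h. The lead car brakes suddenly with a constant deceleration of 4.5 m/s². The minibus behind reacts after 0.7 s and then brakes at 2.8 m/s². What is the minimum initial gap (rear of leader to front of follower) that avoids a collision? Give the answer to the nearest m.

Minimum gap ≈ 26 m

54 km/h ÷ 3.6 = 15.0000 m/s.
Leader travels v²/(2a_L) = 225.000 / 9.000 = 25.000 m before stopping.
Follower covers v·t_r = 15.0000 × 0.7 = 10.500 m while reacting, then v²/(2a_F) = 225.000 / 5.600 = 40.179 m while braking, for a total of 10.500 + 40.179 = 50.679 m.
Since a_F ≤ a_L and the follower starts braking later, the follower is never slower than the leader, so the closest approach is when both have stopped.
Minimum gap = 50.679 − 25.000 = 25.679 m.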